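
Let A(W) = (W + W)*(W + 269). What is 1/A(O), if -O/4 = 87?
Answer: 1/54984 ≈ 1.8187e-5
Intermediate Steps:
O = -348 (O = -4*87 = -348)
A(W) = 2*W*(269 + W) (A(W) = (2*W)*(269 + W) = 2*W*(269 + W))
1/A(O) = 1/(2*(-348)*(269 - 348)) = 1/(2*(-348)*(-79)) = 1/54984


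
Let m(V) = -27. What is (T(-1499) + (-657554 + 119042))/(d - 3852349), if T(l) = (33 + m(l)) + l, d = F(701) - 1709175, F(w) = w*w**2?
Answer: -540005/338910577 ≈ -0.0015934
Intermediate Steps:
F(w) = w**3
d = 342762926 (d = 701**3 - 1709175 = 344472101 - 1709175 = 342762926)
T(l) = 6 + l (T(l) = (33 - 27) + l = 6 + l)
(T(-1499) + (-657554 + 119042))/(d - 3852349) = ((6 - 1499) + (-657554 + 119042))/(342762926 - 3852349) = (-1493 - 538512)/338910577 = -540005*1/338910577 = -540005/338910577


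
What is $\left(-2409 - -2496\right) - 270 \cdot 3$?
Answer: $-723$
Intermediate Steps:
$\left(-2409 - -2496\right) - 270 \cdot 3 = \left(-2409 + 2496\right) - 810 = 87 - 810 = -723$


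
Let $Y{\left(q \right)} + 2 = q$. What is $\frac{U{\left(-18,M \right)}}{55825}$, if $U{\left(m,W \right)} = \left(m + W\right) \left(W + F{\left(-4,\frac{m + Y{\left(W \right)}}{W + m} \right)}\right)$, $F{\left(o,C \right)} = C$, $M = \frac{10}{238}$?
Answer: $- \frac{58662}{158107565} \approx -0.00037103$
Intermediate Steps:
$M = \frac{5}{119}$ ($M = 10 \cdot \frac{1}{238} = \frac{5}{119} \approx 0.042017$)
$Y{\left(q \right)} = -2 + q$
$U{\left(m,W \right)} = \left(W + m\right) \left(W + \frac{-2 + W + m}{W + m}\right)$ ($U{\left(m,W \right)} = \left(m + W\right) \left(W + \frac{m + \left(-2 + W\right)}{W + m}\right) = \left(W + m\right) \left(W + \frac{-2 + W + m}{W + m}\right)$)
$\frac{U{\left(-18,M \right)}}{55825} = \frac{-2 + \frac{5}{119} - 18 + \left(\frac{5}{119}\right)^{2} + \frac{5}{119} \left(-18\right)}{55825} = \left(-2 + \frac{5}{119} - 18 + \frac{25}{14161} - \frac{90}{119}\right) \frac{1}{55825} = \left(- \frac{293310}{14161}\right) \frac{1}{55825} = - \frac{58662}{158107565}$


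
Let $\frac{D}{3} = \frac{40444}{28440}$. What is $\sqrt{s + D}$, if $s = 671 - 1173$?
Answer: $\frac{11 i \sqrt{23105130}}{2370} \approx 22.31 i$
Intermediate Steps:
$s = -502$
$D = \frac{10111}{2370}$ ($D = 3 \cdot \frac{40444}{28440} = 3 \cdot 40444 \cdot \frac{1}{28440} = 3 \cdot \frac{10111}{7110} = \frac{10111}{2370} \approx 4.2662$)
$\sqrt{s + D} = \sqrt{-502 + \frac{10111}{2370}} = \sqrt{- \frac{1179629}{2370}} = \frac{11 i \sqrt{23105130}}{2370}$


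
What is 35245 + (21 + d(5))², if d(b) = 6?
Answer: 35974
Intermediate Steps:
35245 + (21 + d(5))² = 35245 + (21 + 6)² = 35245 + 27² = 35245 + 729 = 35974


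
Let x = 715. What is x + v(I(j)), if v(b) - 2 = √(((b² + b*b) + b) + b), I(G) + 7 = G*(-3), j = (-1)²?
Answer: 717 + 6*√5 ≈ 730.42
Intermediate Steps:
j = 1
I(G) = -7 - 3*G (I(G) = -7 + G*(-3) = -7 - 3*G)
v(b) = 2 + √(2*b + 2*b²) (v(b) = 2 + √(((b² + b*b) + b) + b) = 2 + √(((b² + b²) + b) + b) = 2 + √((2*b² + b) + b) = 2 + √((b + 2*b²) + b) = 2 + √(2*b + 2*b²))
x + v(I(j)) = 715 + (2 + √2*√((-7 - 3*1)*(1 + (-7 - 3*1)))) = 715 + (2 + √2*√((-7 - 3)*(1 + (-7 - 3)))) = 715 + (2 + √2*√(-10*(1 - 10))) = 715 + (2 + √2*√(-10*(-9))) = 715 + (2 + √2*√90) = 715 + (2 + √2*(3*√10)) = 715 + (2 + 6*√5) = 717 + 6*√5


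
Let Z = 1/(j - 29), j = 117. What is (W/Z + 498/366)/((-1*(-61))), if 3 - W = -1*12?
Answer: 80603/3721 ≈ 21.662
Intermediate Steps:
W = 15 (W = 3 - (-1)*12 = 3 - 1*(-12) = 3 + 12 = 15)
Z = 1/88 (Z = 1/(117 - 29) = 1/88 ≈ 0.011364)
(W/Z + 498/366)/((-1*(-61))) = (15/(1/88) + 498/366)/((-1*(-61))) = (15*88 + 498*(1/366))/61 = (1320 + 83/61)*(1/61) = (80603/61)*(1/61) = 80603/3721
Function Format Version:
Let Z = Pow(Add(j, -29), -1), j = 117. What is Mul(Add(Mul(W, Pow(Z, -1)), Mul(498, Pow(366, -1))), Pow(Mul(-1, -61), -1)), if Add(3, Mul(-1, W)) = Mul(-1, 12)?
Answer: Rational(80603, 3721) ≈ 21.662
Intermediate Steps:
W = 15 (W = Add(3, Mul(-1, Mul(-1, 12))) = Add(3, Mul(-1, -12)) = Add(3, 12) = 15)
Z = Rational(1, 88) (Z = Pow(Add(117, -29), -1) = Pow(88, -1) = Rational(1, 88) ≈ 0.011364)
Mul(Add(Mul(W, Pow(Z, -1)), Mul(498, Pow(366, -1))), Pow(Mul(-1, -61), -1)) = Mul(Add(Mul(15, Pow(Rational(1, 88), -1)), Mul(498, Pow(366, -1))), Pow(Mul(-1, -61), -1)) = Mul(Add(Mul(15, 88), Mul(498, Rational(1, 366))), Pow(61, -1)) = Mul(Add(1320, Rational(83, 61)), Rational(1, 61)) = Mul(Rational(80603, 61), Rational(1, 61)) = Rational(80603, 3721)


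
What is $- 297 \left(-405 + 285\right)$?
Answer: $35640$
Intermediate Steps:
$- 297 \left(-405 + 285\right) = \left(-297\right) \left(-120\right) = 35640$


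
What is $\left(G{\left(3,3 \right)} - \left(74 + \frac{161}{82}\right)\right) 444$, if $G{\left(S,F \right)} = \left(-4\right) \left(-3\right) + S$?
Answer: $- \frac{1109778}{41} \approx -27068.0$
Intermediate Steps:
$G{\left(S,F \right)} = 12 + S$
$\left(G{\left(3,3 \right)} - \left(74 + \frac{161}{82}\right)\right) 444 = \left(\left(12 + 3\right) - \left(74 + \frac{161}{82}\right)\right) 444 = \left(15 - \frac{6229}{82}\right) 444 = \left(- \frac{4999}{82}\right) 444 = - \frac{1109778}{41}$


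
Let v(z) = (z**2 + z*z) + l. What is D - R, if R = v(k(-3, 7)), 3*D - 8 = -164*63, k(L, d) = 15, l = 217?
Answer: -12325/3 ≈ -4108.3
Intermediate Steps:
D = -10324/3 (D = 8/3 + (-164*63)/3 = 8/3 + (1/3)*(-10332) = 8/3 - 3444 = -10324/3 ≈ -3441.3)
v(z) = 217 + 2*z**2 (v(z) = (z**2 + z*z) + 217 = (z**2 + z**2) + 217 = 2*z**2 + 217 = 217 + 2*z**2)
R = 667 (R = 217 + 2*15**2 = 217 + 2*225 = 217 + 450 = 667)
D - R = -10324/3 - 1*667 = -10324/3 - 667 = -12325/3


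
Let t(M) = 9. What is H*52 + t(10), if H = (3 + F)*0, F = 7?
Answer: 9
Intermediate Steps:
H = 0 (H = (3 + 7)*0 = 10*0 = 0)
H*52 + t(10) = 0*52 + 9 = 0 + 9 = 9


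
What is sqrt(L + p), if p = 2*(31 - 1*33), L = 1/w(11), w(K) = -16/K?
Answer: 5*I*sqrt(3)/4 ≈ 2.1651*I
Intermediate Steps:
L = -11/16 (L = 1/(-16/11) = -11/16 ≈ -0.68750)
p = -4 (p = 2*(31 - 33) = 2*(-2) = -4)
sqrt(L + p) = sqrt(-11/16 - 4) = sqrt(-75/16) = 5*I*sqrt(3)/4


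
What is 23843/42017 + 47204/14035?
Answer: 2318006973/589708595 ≈ 3.9308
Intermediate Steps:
23843/42017 + 47204/14035 = 2318006973/589708595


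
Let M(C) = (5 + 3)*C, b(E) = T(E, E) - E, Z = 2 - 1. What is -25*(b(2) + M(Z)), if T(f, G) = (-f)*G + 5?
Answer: -175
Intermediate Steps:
Z = 1
T(f, G) = 5 - G*f (T(f, G) = -G*f + 5 = 5 - G*f)
b(E) = 5 - E - E² (b(E) = (5 - E*E) - E = (5 - E²) - E = 5 - E - E²)
M(C) = 8*C
-25*(b(2) + M(Z)) = -25*((5 - 1*2 - 1*2²) + 8*1) = -25*((5 - 2 - 1*4) + 8) = -25*((5 - 2 - 4) + 8) = -25*(-1 + 8) = -25*7 = -175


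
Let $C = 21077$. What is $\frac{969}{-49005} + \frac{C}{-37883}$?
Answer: $- \frac{356529004}{618818805} \approx -0.57614$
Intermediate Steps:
$\frac{969}{-49005} + \frac{C}{-37883} = \frac{969}{-49005} + \frac{21077}{-37883} = 969 \left(- \frac{1}{49005}\right) + 21077 \left(- \frac{1}{37883}\right) = - \frac{323}{16335} - \frac{21077}{37883} = - \frac{356529004}{618818805}$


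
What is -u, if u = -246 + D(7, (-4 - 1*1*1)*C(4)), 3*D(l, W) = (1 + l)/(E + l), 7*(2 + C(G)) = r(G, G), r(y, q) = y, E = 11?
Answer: 6638/27 ≈ 245.85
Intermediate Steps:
C(G) = -2 + G/7
D(l, W) = (1 + l)/(3*(11 + l)) (D(l, W) = ((1 + l)/(11 + l))/3 = (1 + l)/(3*(11 + l)))
u = -6638/27 (u = -246 + (1 + 7)/(3*(11 + 7)) = -246 + (⅓)*8/18 = -246 + (⅓)*(1/18)*8 = -246 + 4/27 = -6638/27 ≈ -245.85)
-u = -1*(-6638/27) = 6638/27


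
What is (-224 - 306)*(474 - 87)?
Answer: -205110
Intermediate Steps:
(-224 - 306)*(474 - 87) = -530*387 = -205110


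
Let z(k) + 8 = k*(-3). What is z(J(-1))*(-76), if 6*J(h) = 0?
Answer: 608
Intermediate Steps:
J(h) = 0 (J(h) = (⅙)*0 = 0)
z(k) = -8 - 3*k (z(k) = -8 + k*(-3) = -8 - 3*k)
z(J(-1))*(-76) = (-8 - 3*0)*(-76) = (-8 + 0)*(-76) = -8*(-76) = 608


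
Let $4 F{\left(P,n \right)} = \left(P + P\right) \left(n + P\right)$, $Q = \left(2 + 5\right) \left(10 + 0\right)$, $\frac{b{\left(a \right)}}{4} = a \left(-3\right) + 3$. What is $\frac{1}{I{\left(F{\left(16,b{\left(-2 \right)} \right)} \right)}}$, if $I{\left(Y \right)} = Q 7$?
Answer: $\frac{1}{490} \approx 0.0020408$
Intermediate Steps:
$b{\left(a \right)} = 12 - 12 a$ ($b{\left(a \right)} = 4 \left(a \left(-3\right) + 3\right) = 4 \left(- 3 a + 3\right) = 4 \left(3 - 3 a\right) = 12 - 12 a$)
$Q = 70$ ($Q = 7 \cdot 10 = 70$)
$F{\left(P,n \right)} = \frac{P \left(P + n\right)}{2}$ ($F{\left(P,n \right)} = \frac{\left(P + P\right) \left(n + P\right)}{4} = \frac{2 P \left(P + n\right)}{4} = \frac{P \left(P + n\right)}{2}$)
$I{\left(Y \right)} = 490$ ($I{\left(Y \right)} = 70 \cdot 7 = 490$)
$\frac{1}{I{\left(F{\left(16,b{\left(-2 \right)} \right)} \right)}} = \frac{1}{490}$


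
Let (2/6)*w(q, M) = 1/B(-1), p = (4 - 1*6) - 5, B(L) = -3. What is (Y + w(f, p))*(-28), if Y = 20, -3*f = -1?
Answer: -532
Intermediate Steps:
f = 1/3 (f = -1/3*(-1) = 1/3 ≈ 0.33333)
p = -7 (p = (4 - 6) - 5 = -2 - 5 = -7)
w(q, M) = -1 (w(q, M) = 3/(-3) = 3*(-1/3) = -1)
(Y + w(f, p))*(-28) = (20 - 1)*(-28) = 19*(-28) = -532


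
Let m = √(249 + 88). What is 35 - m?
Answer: 35 - √337 ≈ 16.642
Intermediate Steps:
m = √337 ≈ 18.358
35 - m = 35 - √337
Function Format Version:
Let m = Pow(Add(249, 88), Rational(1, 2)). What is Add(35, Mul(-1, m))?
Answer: Add(35, Mul(-1, Pow(337, Rational(1, 2)))) ≈ 16.642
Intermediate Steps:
m = Pow(337, Rational(1, 2)) ≈ 18.358
Add(35, Mul(-1, m)) = Add(35, Mul(-1, Pow(337, Rational(1, 2))))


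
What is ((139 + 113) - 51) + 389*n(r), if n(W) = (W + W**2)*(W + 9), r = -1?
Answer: 201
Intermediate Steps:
n(W) = (9 + W)*(W + W**2) (n(W) = (W + W**2)*(9 + W) = (9 + W)*(W + W**2))
((139 + 113) - 51) + 389*n(r) = ((139 + 113) - 51) + 389*(-(9 + (-1)**2 + 10*(-1))) = (252 - 51) + 389*(-(9 + 1 - 10)) = 201 + 389*(-1*0) = 201 + 389*0 = 201 + 0 = 201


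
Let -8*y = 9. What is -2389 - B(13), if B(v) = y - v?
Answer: -18999/8 ≈ -2374.9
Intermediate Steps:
y = -9/8 (y = -⅛*9 = -9/8 ≈ -1.1250)
B(v) = -9/8 - v
-2389 - B(13) = -2389 - (-9/8 - 1*13) = -2389 - (-9/8 - 13) = -2389 - 1*(-113/8) = -2389 + 113/8 = -18999/8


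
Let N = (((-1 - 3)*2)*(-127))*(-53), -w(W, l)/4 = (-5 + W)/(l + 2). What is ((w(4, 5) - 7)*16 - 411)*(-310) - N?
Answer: 1492006/7 ≈ 2.1314e+5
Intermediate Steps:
w(W, l) = -4*(-5 + W)/(2 + l) (w(W, l) = -4*(-5 + W)/(l + 2) = -4*(-5 + W)/(2 + l))
N = -53848 (N = (-4*2*(-127))*(-53) = -8*(-127)*(-53) = 1016*(-53) = -53848)
((w(4, 5) - 7)*16 - 411)*(-310) - N = ((4*(5 - 1*4)/(2 + 5) - 7)*16 - 411)*(-310) - 1*(-53848) = ((4*(5 - 4)/7 - 7)*16 - 411)*(-310) + 53848 = ((4*(⅐)*1 - 7)*16 - 411)*(-310) + 53848 = ((4/7 - 7)*16 - 411)*(-310) + 53848 = (-45/7*16 - 411)*(-310) + 53848 = (-720/7 - 411)*(-310) + 53848 = -3597/7*(-310) + 53848 = 1115070/7 + 53848 = 1492006/7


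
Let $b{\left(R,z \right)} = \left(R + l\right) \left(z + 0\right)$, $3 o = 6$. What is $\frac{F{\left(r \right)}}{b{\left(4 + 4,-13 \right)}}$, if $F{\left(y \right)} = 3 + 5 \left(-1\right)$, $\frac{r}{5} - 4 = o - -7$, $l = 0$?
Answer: $\frac{1}{52} \approx 0.019231$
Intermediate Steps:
$o = 2$ ($o = \frac{1}{3} \cdot 6 = 2$)
$r = 65$ ($r = 20 + 5 \left(2 - -7\right) = 20 + 5 \left(2 + 7\right) = 20 + 5 \cdot 9 = 20 + 45 = 65$)
$F{\left(y \right)} = -2$ ($F{\left(y \right)} = 3 - 5 = -2$)
$b{\left(R,z \right)} = R z$ ($b{\left(R,z \right)} = \left(R + 0\right) \left(z + 0\right) = R z$)
$\frac{F{\left(r \right)}}{b{\left(4 + 4,-13 \right)}} = \frac{1}{\left(4 + 4\right) \left(-13\right)} \left(-2\right) = \frac{1}{8 \left(-13\right)} \left(-2\right) = \frac{1}{-104} \left(-2\right) = \left(- \frac{1}{104}\right) \left(-2\right) = \frac{1}{52}$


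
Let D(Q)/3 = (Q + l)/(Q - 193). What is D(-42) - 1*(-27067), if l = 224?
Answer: 6360199/235 ≈ 27065.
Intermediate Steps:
D(Q) = 3*(224 + Q)/(-193 + Q) (D(Q) = 3*((Q + 224)/(Q - 193)) = 3*((224 + Q)/(-193 + Q)) = 3*(224 + Q)/(-193 + Q))
D(-42) - 1*(-27067) = 3*(224 - 42)/(-193 - 42) - 1*(-27067) = 3*182/(-235) + 27067 = 3*(-1/235)*182 + 27067 = -546/235 + 27067 = 6360199/235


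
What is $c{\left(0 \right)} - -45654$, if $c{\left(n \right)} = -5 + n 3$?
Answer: $45649$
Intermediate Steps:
$c{\left(n \right)} = -5 + 3 n$
$c{\left(0 \right)} - -45654 = \left(-5 + 3 \cdot 0\right) - -45654 = \left(-5 + 0\right) + 45654 = -5 + 45654 = 45649$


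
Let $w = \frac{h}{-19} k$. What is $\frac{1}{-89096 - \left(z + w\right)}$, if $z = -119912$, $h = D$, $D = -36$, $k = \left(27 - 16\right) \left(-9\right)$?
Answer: $\frac{19}{589068} \approx 3.2254 \cdot 10^{-5}$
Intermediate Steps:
$k = -99$ ($k = 11 \left(-9\right) = -99$)
$h = -36$
$w = - \frac{3564}{19}$ ($w = - \frac{36}{-19} \left(-99\right) = \left(-36\right) \left(- \frac{1}{19}\right) \left(-99\right) = \frac{36}{19} \left(-99\right) = - \frac{3564}{19} \approx -187.58$)
$\frac{1}{-89096 - \left(z + w\right)} = \frac{1}{-89096 - \left(-119912 - \frac{3564}{19}\right)} = \frac{1}{-89096 - - \frac{2281892}{19}} = \frac{1}{-89096 + \frac{2281892}{19}} = \frac{1}{\frac{589068}{19}} = \frac{19}{589068}$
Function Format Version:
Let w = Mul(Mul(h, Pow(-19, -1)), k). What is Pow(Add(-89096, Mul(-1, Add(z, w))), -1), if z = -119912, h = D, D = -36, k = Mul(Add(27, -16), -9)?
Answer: Rational(19, 589068) ≈ 3.2254e-5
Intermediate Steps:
k = -99 (k = Mul(11, -9) = -99)
h = -36
w = Rational(-3564, 19) (w = Mul(Mul(-36, Pow(-19, -1)), -99) = Mul(Mul(-36, Rational(-1, 19)), -99) = Mul(Rational(36, 19), -99) = Rational(-3564, 19) ≈ -187.58)
Pow(Add(-89096, Mul(-1, Add(z, w))), -1) = Pow(Add(-89096, Mul(-1, Add(-119912, Rational(-3564, 19)))), -1) = Pow(Add(-89096, Mul(-1, Rational(-2281892, 19))), -1) = Pow(Add(-89096, Rational(2281892, 19)), -1) = Pow(Rational(589068, 19), -1) = Rational(19, 589068)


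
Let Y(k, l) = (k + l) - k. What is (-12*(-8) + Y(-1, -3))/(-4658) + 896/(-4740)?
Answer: -1153597/5519730 ≈ -0.20900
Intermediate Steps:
Y(k, l) = l
(-12*(-8) + Y(-1, -3))/(-4658) + 896/(-4740) = (-12*(-8) - 3)/(-4658) + 896/(-4740) = (96 - 3)*(-1/4658) + 896*(-1/4740) = 93*(-1/4658) - 224/1185 = -93/4658 - 224/1185 = -1153597/5519730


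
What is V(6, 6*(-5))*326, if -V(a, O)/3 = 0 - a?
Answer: 5868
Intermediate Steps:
V(a, O) = 3*a (V(a, O) = -3*(0 - a) = -(-3)*a = 3*a)
V(6, 6*(-5))*326 = (3*6)*326 = 18*326 = 5868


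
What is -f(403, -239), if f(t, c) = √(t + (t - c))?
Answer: -√1045 ≈ -32.326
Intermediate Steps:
f(t, c) = √(-c + 2*t)
-f(403, -239) = -√(-1*(-239) + 2*403) = -√(239 + 806) = -√1045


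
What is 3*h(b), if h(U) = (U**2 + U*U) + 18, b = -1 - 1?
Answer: 78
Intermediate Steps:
b = -2
h(U) = 18 + 2*U**2 (h(U) = (U**2 + U**2) + 18 = 2*U**2 + 18 = 18 + 2*U**2)
3*h(b) = 3*(18 + 2*(-2)**2) = 3*(18 + 2*4) = 3*(18 + 8) = 3*26 = 78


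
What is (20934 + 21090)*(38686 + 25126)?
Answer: 2681635488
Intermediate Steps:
(20934 + 21090)*(38686 + 25126) = 42024*63812 = 2681635488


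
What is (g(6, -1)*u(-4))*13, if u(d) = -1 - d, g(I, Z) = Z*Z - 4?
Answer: -117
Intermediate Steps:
g(I, Z) = -4 + Z**2 (g(I, Z) = Z**2 - 4 = -4 + Z**2)
(g(6, -1)*u(-4))*13 = ((-4 + (-1)**2)*(-1 - 1*(-4)))*13 = ((-4 + 1)*(-1 + 4))*13 = -3*3*13 = -9*13 = -117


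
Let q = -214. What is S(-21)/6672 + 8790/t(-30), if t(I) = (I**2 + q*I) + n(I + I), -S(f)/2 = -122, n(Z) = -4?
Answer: 3776999/3050772 ≈ 1.2380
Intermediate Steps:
S(f) = 244 (S(f) = -2*(-122) = 244)
t(I) = -4 + I**2 - 214*I (t(I) = (I**2 - 214*I) - 4 = -4 + I**2 - 214*I)
S(-21)/6672 + 8790/t(-30) = 244/6672 + 8790/(-4 + (-30)**2 - 214*(-30)) = 244*(1/6672) + 8790/(-4 + 900 + 6420) = 61/1668 + 8790/7316 = 61/1668 + 8790*(1/7316) = 61/1668 + 4395/3658 = 3776999/3050772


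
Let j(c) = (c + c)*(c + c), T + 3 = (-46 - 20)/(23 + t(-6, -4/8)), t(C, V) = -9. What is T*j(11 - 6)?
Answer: -5400/7 ≈ -771.43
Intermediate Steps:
T = -54/7 (T = -3 + (-46 - 20)/(23 - 9) = -3 - 66/14 = -3 - 66*1/14 = -3 - 33/7 = -54/7 ≈ -7.7143)
j(c) = 4*c² (j(c) = (2*c)*(2*c) = 4*c²)
T*j(11 - 6) = -216*(11 - 6)²/7 = -216*5²/7 = -216*25/7 = -54/7*100 = -5400/7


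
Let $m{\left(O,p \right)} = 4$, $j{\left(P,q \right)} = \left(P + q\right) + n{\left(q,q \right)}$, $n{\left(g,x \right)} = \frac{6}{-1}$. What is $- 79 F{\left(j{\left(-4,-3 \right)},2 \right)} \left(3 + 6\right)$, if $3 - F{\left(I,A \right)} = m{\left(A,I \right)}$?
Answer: $711$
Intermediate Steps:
$n{\left(g,x \right)} = -6$ ($n{\left(g,x \right)} = 6 \left(-1\right) = -6$)
$j{\left(P,q \right)} = -6 + P + q$ ($j{\left(P,q \right)} = \left(P + q\right) - 6 = -6 + P + q$)
$F{\left(I,A \right)} = -1$ ($F{\left(I,A \right)} = 3 - 4 = -1$)
$- 79 F{\left(j{\left(-4,-3 \right)},2 \right)} \left(3 + 6\right) = - 79 \left(- (3 + 6)\right) = - 79 \left(\left(-1\right) 9\right) = \left(-79\right) \left(-9\right) = 711$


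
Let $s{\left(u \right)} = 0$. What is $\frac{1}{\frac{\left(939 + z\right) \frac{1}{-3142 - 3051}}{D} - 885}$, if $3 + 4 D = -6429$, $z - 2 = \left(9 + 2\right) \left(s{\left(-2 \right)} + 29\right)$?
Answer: $- \frac{829862}{734427765} \approx -0.0011299$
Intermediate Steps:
$z = 321$ ($z = 2 + \left(9 + 2\right) \left(0 + 29\right) = 2 + 11 \cdot 29 = 2 + 319 = 321$)
$D = -1608$ ($D = - \frac{3}{4} + \frac{1}{4} \left(-6429\right) = - \frac{3}{4} - \frac{6429}{4} = -1608$)
$\frac{1}{\frac{\left(939 + z\right) \frac{1}{-3142 - 3051}}{D} - 885} = \frac{1}{\frac{\left(939 + 321\right) \frac{1}{-3142 - 3051}}{-1608} - 885} = \frac{1}{\frac{1260}{-6193} \left(- \frac{1}{1608}\right) - 885} = \frac{1}{1260 \left(- \frac{1}{6193}\right) \left(- \frac{1}{1608}\right) - 885} = \frac{1}{\left(- \frac{1260}{6193}\right) \left(- \frac{1}{1608}\right) - 885} = \frac{1}{\frac{105}{829862} - 885} = \frac{1}{- \frac{734427765}{829862}} = - \frac{829862}{734427765}$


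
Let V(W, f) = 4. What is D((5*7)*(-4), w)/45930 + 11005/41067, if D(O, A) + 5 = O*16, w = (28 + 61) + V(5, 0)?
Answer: 27550949/125747154 ≈ 0.21910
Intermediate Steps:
w = 93 (w = (28 + 61) + 4 = 89 + 4 = 93)
D(O, A) = -5 + 16*O (D(O, A) = -5 + O*16 = -5 + 16*O)
D((5*7)*(-4), w)/45930 + 11005/41067 = (-5 + 16*((5*7)*(-4)))/45930 + 11005/41067 = (-5 + 16*(35*(-4)))*(1/45930) + 11005*(1/41067) = (-5 + 16*(-140))*(1/45930) + 11005/41067 = (-5 - 2240)*(1/45930) + 11005/41067 = -2245*1/45930 + 11005/41067 = -449/9186 + 11005/41067 = 27550949/125747154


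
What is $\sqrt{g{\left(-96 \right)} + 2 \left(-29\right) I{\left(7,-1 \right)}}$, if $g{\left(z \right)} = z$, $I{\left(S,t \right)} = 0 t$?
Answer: $4 i \sqrt{6} \approx 9.798 i$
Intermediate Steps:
$I{\left(S,t \right)} = 0$
$\sqrt{g{\left(-96 \right)} + 2 \left(-29\right) I{\left(7,-1 \right)}} = \sqrt{-96 + 2 \left(-29\right) 0} = \sqrt{-96 - 0} = \sqrt{-96 + 0} = \sqrt{-96} = 4 i \sqrt{6}$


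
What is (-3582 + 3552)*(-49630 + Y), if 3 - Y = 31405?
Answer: 2430960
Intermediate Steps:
Y = -31402 (Y = 3 - 1*31405 = 3 - 31405 = -31402)
(-3582 + 3552)*(-49630 + Y) = (-3582 + 3552)*(-49630 - 31402) = -30*(-81032) = 2430960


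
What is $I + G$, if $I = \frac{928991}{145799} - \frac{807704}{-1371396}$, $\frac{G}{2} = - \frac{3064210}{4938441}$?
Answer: $\frac{470653512492655111}{82286018158824597} \approx 5.7197$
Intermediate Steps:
$G = - \frac{6128420}{4938441}$ ($G = 2 \left(- \frac{3064210}{4938441}\right) = - \frac{6128420}{4938441} \approx -1.241$)
$I = \frac{347944244233}{49987041351}$ ($I = 928991 \cdot \frac{1}{145799} - - \frac{201926}{342849} = \frac{928991}{145799} + \frac{201926}{342849} = \frac{347944244233}{49987041351} \approx 6.9607$)
$I + G = \frac{347944244233}{49987041351} - \frac{6128420}{4938441} = \frac{470653512492655111}{82286018158824597}$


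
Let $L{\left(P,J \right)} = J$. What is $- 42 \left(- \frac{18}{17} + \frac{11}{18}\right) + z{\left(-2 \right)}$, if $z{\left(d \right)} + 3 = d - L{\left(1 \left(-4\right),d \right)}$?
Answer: $\frac{806}{51} \approx 15.804$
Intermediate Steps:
$z{\left(d \right)} = -3$ ($z{\left(d \right)} = -3 + \left(d - d\right) = -3 + 0 = -3$)
$- 42 \left(- \frac{18}{17} + \frac{11}{18}\right) + z{\left(-2 \right)} = - 42 \left(- \frac{18}{17} + \frac{11}{18}\right) - 3 = \left(-42\right) \left(- \frac{137}{306}\right) - 3 = \frac{959}{51} - 3 = \frac{806}{51}$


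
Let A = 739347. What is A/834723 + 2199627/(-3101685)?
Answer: 50793583486/287671978695 ≈ 0.17657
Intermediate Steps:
A/834723 + 2199627/(-3101685) = 739347/834723 + 2199627/(-3101685) = 739347*(1/834723) + 2199627*(-1/3101685) = 246449/278241 - 733209/1033895 = 50793583486/287671978695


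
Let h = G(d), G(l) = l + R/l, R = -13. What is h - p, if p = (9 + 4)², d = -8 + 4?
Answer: -679/4 ≈ -169.75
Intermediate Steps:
d = -4
G(l) = l - 13/l
h = -¾ (h = -4 - 13/(-4) = -4 - 13*(-¼) = -4 + 13/4 = -¾ ≈ -0.75000)
p = 169 (p = 13² = 169)
h - p = -¾ - 1*169 = -¾ - 169 = -679/4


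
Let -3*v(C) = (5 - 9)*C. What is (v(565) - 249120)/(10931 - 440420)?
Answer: 745100/1288467 ≈ 0.57828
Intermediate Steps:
v(C) = 4*C/3 (v(C) = -(5 - 9)*C/3 = -(-4)*C/3 = 4*C/3)
(v(565) - 249120)/(10931 - 440420) = ((4/3)*565 - 249120)/(10931 - 440420) = (2260/3 - 249120)/(-429489) = -745100/3*(-1/429489) = 745100/1288467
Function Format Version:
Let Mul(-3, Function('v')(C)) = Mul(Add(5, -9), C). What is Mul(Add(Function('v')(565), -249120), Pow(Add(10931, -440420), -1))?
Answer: Rational(745100, 1288467) ≈ 0.57828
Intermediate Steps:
Function('v')(C) = Mul(Rational(4, 3), C) (Function('v')(C) = Mul(Rational(-1, 3), Mul(Add(5, -9), C)) = Mul(Rational(-1, 3), Mul(-4, C)) = Mul(Rational(4, 3), C))
Mul(Add(Function('v')(565), -249120), Pow(Add(10931, -440420), -1)) = Mul(Add(Mul(Rational(4, 3), 565), -249120), Pow(Add(10931, -440420), -1)) = Mul(Add(Rational(2260, 3), -249120), Pow(-429489, -1)) = Mul(Rational(-745100, 3), Rational(-1, 429489)) = Rational(745100, 1288467)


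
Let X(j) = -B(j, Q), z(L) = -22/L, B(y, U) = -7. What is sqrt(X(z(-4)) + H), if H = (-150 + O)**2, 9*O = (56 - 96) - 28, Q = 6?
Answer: sqrt(2011291)/9 ≈ 157.58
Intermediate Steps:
O = -68/9 (O = ((56 - 96) - 28)/9 = (-40 - 28)/9 = (1/9)*(-68) = -68/9 ≈ -7.5556)
X(j) = 7 (X(j) = -1*(-7) = 7)
H = 2010724/81 (H = (-150 - 68/9)**2 = (-1418/9)**2 = 2010724/81 ≈ 24824.)
sqrt(X(z(-4)) + H) = sqrt(7 + 2010724/81) = sqrt(2011291/81) = sqrt(2011291)/9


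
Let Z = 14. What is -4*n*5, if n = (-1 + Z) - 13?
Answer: 0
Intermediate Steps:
n = 0 (n = (-1 + 14) - 13 = 13 - 13 = 0)
-4*n*5 = -4*0*5 = 0*5 = 0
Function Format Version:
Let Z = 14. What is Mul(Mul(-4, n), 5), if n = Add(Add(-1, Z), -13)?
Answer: 0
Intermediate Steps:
n = 0 (n = Add(Add(-1, 14), -13) = Add(13, -13) = 0)
Mul(Mul(-4, n), 5) = Mul(Mul(-4, 0), 5) = Mul(0, 5) = 0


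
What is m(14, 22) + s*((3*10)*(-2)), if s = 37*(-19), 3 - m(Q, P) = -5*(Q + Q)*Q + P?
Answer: 44121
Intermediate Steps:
m(Q, P) = 3 - P + 10*Q² (m(Q, P) = 3 - (-5*(Q + Q)*Q + P) = 3 - (-5*2*Q*Q + P) = 3 - (-10*Q² + P) = 3 - (P - 10*Q²) = 3 + (-P + 10*Q²) = 3 - P + 10*Q²)
s = -703
m(14, 22) + s*((3*10)*(-2)) = (3 - 1*22 + 10*14²) - 703*3*10*(-2) = (3 - 22 + 10*196) - 21090*(-2) = (3 - 22 + 1960) - 703*(-60) = 1941 + 42180 = 44121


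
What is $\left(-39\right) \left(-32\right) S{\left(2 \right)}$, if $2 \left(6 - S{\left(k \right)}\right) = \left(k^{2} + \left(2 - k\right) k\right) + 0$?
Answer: $4992$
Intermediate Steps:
$S{\left(k \right)} = 6 - \frac{k^{2}}{2} - \frac{k \left(2 - k\right)}{2}$ ($S{\left(k \right)} = 6 - \frac{\left(k^{2} + \left(2 - k\right) k\right) + 0}{2} = 6 - \frac{\left(k^{2} + k \left(2 - k\right)\right) + 0}{2} = 6 - \frac{k^{2} + k \left(2 - k\right)}{2} = 6 - \left(\frac{k^{2}}{2} + \frac{k \left(2 - k\right)}{2}\right) = 6 - \frac{k^{2}}{2} - \frac{k \left(2 - k\right)}{2}$)
$\left(-39\right) \left(-32\right) S{\left(2 \right)} = \left(-39\right) \left(-32\right) \left(6 - 2\right) = 1248 \left(6 - 2\right) = 1248 \cdot 4 = 4992$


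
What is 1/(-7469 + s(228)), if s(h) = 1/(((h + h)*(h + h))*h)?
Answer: -47409408/354100868351 ≈ -0.00013389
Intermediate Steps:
s(h) = 1/(4*h**3) (s(h) = 1/(((2*h)*(2*h))*h) = 1/((4*h**2)*h) = 1/(4*h**3))
1/(-7469 + s(228)) = 1/(-7469 + (1/4)/228**3) = 1/(-7469 + (1/4)*(1/11852352)) = 1/(-7469 + 1/47409408) = 1/(-354100868351/47409408) = -47409408/354100868351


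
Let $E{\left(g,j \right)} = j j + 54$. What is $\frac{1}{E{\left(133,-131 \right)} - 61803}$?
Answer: $- \frac{1}{44588} \approx -2.2428 \cdot 10^{-5}$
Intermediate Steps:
$E{\left(g,j \right)} = 54 + j^{2}$ ($E{\left(g,j \right)} = j^{2} + 54 = 54 + j^{2}$)
$\frac{1}{E{\left(133,-131 \right)} - 61803} = \frac{1}{\left(54 + \left(-131\right)^{2}\right) - 61803} = \frac{1}{\left(54 + 17161\right) - 61803} = \frac{1}{17215 - 61803} = \frac{1}{-44588} = - \frac{1}{44588}$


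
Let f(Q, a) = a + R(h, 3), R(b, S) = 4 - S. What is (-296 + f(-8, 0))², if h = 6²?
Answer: 87025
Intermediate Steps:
h = 36
f(Q, a) = 1 + a (f(Q, a) = a + (4 - 1*3) = a + (4 - 3) = a + 1 = 1 + a)
(-296 + f(-8, 0))² = (-296 + (1 + 0))² = (-296 + 1)² = (-295)² = 87025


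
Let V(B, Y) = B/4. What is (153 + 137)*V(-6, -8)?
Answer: -435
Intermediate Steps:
V(B, Y) = B/4 (V(B, Y) = B*(¼) = B/4)
(153 + 137)*V(-6, -8) = (153 + 137)*((¼)*(-6)) = 290*(-3/2) = -435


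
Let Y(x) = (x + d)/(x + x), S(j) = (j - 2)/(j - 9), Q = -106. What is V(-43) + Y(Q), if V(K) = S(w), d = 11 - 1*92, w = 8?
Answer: -1085/212 ≈ -5.1179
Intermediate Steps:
d = -81 (d = 11 - 92 = -81)
S(j) = (-2 + j)/(-9 + j)
V(K) = -6 (V(K) = (-2 + 8)/(-9 + 8) = 6/(-1) = -1*6 = -6)
Y(x) = (-81 + x)/(2*x) (Y(x) = (x - 81)/(x + x) = (-81 + x)/((2*x)) = (-81 + x)*(1/(2*x)) = (-81 + x)/(2*x))
V(-43) + Y(Q) = -6 + (½)*(-81 - 106)/(-106) = -6 + (½)*(-1/106)*(-187) = -6 + 187/212 = -1085/212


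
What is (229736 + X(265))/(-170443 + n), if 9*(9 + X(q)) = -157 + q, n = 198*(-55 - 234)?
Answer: -229739/227665 ≈ -1.0091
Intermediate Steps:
n = -57222 (n = 198*(-289) = -57222)
X(q) = -238/9 + q/9 (X(q) = -9 + (-157 + q)/9 = -9 + (-157/9 + q/9) = -238/9 + q/9)
(229736 + X(265))/(-170443 + n) = (229736 + (-238/9 + (1/9)*265))/(-170443 - 57222) = (229736 + (-238/9 + 265/9))/(-227665) = (229736 + 3)*(-1/227665) = 229739*(-1/227665) = -229739/227665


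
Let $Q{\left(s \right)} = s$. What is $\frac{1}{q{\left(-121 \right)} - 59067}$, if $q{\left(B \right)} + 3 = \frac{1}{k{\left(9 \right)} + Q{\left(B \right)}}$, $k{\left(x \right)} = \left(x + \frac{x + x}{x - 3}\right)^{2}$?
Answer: $- \frac{23}{1358609} \approx -1.6929 \cdot 10^{-5}$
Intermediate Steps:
$k{\left(x \right)} = \left(x + \frac{2 x}{-3 + x}\right)^{2}$
$q{\left(B \right)} = -3 + \frac{1}{144 + B}$ ($q{\left(B \right)} = -3 + \frac{1}{\frac{9^{2} \left(-1 + 9\right)^{2}}{\left(-3 + 9\right)^{2}} + B} = -3 + \frac{1}{\frac{81 \cdot 8^{2}}{36} + B} = -3 + \frac{1}{81 \cdot 64 \cdot \frac{1}{36} + B} = -3 + \frac{1}{144 + B}$)
$\frac{1}{q{\left(-121 \right)} - 59067} = \frac{1}{\frac{-431 - -363}{144 - 121} - 59067} = \frac{1}{\frac{-431 + 363}{23} - 59067} = \frac{1}{\frac{1}{23} \left(-68\right) - 59067} = \frac{1}{- \frac{68}{23} - 59067} = \frac{1}{- \frac{1358609}{23}} = - \frac{23}{1358609}$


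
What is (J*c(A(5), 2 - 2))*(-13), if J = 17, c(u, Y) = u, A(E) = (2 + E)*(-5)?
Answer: 7735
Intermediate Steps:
A(E) = -10 - 5*E
(J*c(A(5), 2 - 2))*(-13) = (17*(-10 - 5*5))*(-13) = (17*(-10 - 25))*(-13) = (17*(-35))*(-13) = -595*(-13) = 7735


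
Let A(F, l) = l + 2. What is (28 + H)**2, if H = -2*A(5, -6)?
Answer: 1296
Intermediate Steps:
A(F, l) = 2 + l
H = 8 (H = -2*(2 - 6) = -2*(-4) = 8)
(28 + H)**2 = (28 + 8)**2 = 36**2 = 1296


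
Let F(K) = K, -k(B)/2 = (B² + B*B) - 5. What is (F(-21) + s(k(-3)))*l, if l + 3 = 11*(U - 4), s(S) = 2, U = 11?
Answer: -1406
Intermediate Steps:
k(B) = 10 - 4*B² (k(B) = -2*((B² + B*B) - 5) = -2*((B² + B²) - 5) = -2*(2*B² - 5) = -2*(-5 + 2*B²) = 10 - 4*B²)
l = 74 (l = -3 + 11*(11 - 4) = -3 + 11*7 = -3 + 77 = 74)
(F(-21) + s(k(-3)))*l = (-21 + 2)*74 = -19*74 = -1406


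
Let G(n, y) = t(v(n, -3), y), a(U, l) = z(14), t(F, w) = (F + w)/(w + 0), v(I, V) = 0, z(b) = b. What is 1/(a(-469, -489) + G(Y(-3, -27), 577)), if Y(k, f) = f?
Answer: 1/15 ≈ 0.066667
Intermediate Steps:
t(F, w) = (F + w)/w
a(U, l) = 14
G(n, y) = 1 (G(n, y) = (0 + y)/y = y/y = 1)
1/(a(-469, -489) + G(Y(-3, -27), 577)) = 1/(14 + 1) = 1/15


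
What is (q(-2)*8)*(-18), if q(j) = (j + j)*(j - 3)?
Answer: -2880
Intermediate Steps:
q(j) = 2*j*(-3 + j) (q(j) = (2*j)*(-3 + j) = 2*j*(-3 + j))
(q(-2)*8)*(-18) = ((2*(-2)*(-3 - 2))*8)*(-18) = ((2*(-2)*(-5))*8)*(-18) = (20*8)*(-18) = 160*(-18) = -2880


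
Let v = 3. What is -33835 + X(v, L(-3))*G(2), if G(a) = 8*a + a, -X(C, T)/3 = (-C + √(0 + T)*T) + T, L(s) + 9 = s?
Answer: -33025 + 1296*I*√3 ≈ -33025.0 + 2244.7*I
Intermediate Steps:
L(s) = -9 + s
X(C, T) = -3*T - 3*T^(3/2) + 3*C (X(C, T) = -3*((-C + √(0 + T)*T) + T) = -3*((-C + √T*T) + T) = -3*((-C + T^(3/2)) + T) = -3*((T^(3/2) - C) + T) = -3*(T + T^(3/2) - C) = -3*T - 3*T^(3/2) + 3*C)
G(a) = 9*a
-33835 + X(v, L(-3))*G(2) = -33835 + (-3*(-9 - 3) - 3*(-9 - 3)^(3/2) + 3*3)*(9*2) = -33835 + (-3*(-12) - (-72)*I*√3 + 9)*18 = -33835 + (36 - (-72)*I*√3 + 9)*18 = -33835 + (36 + 72*I*√3 + 9)*18 = -33835 + (45 + 72*I*√3)*18 = -33835 + (810 + 1296*I*√3) = -33025 + 1296*I*√3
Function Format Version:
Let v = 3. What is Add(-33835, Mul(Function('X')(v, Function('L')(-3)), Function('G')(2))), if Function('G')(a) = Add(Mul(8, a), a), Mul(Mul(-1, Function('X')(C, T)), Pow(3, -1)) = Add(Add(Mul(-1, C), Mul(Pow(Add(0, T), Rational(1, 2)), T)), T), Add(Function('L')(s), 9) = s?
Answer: Add(-33025, Mul(1296, I, Pow(3, Rational(1, 2)))) ≈ Add(-33025., Mul(2244.7, I))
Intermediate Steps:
Function('L')(s) = Add(-9, s)
Function('X')(C, T) = Add(Mul(-3, T), Mul(-3, Pow(T, Rational(3, 2))), Mul(3, C)) (Function('X')(C, T) = Mul(-3, Add(Add(Mul(-1, C), Mul(Pow(Add(0, T), Rational(1, 2)), T)), T)) = Mul(-3, Add(Add(Mul(-1, C), Mul(Pow(T, Rational(1, 2)), T)), T)) = Mul(-3, Add(Add(Mul(-1, C), Pow(T, Rational(3, 2))), T)) = Mul(-3, Add(Add(Pow(T, Rational(3, 2)), Mul(-1, C)), T)) = Mul(-3, Add(T, Pow(T, Rational(3, 2)), Mul(-1, C))) = Add(Mul(-3, T), Mul(-3, Pow(T, Rational(3, 2))), Mul(3, C)))
Function('G')(a) = Mul(9, a)
Add(-33835, Mul(Function('X')(v, Function('L')(-3)), Function('G')(2))) = Add(-33835, Mul(Add(Mul(-3, Add(-9, -3)), Mul(-3, Pow(Add(-9, -3), Rational(3, 2))), Mul(3, 3)), Mul(9, 2))) = Add(-33835, Mul(Add(Mul(-3, -12), Mul(-3, Pow(-12, Rational(3, 2))), 9), 18)) = Add(-33835, Mul(Add(36, Mul(-3, Mul(-24, I, Pow(3, Rational(1, 2)))), 9), 18)) = Add(-33835, Mul(Add(36, Mul(72, I, Pow(3, Rational(1, 2))), 9), 18)) = Add(-33835, Mul(Add(45, Mul(72, I, Pow(3, Rational(1, 2)))), 18)) = Add(-33835, Add(810, Mul(1296, I, Pow(3, Rational(1, 2))))) = Add(-33025, Mul(1296, I, Pow(3, Rational(1, 2))))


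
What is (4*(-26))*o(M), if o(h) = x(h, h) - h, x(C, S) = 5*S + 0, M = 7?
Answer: -2912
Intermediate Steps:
x(C, S) = 5*S
o(h) = 4*h (o(h) = 5*h - h = 4*h)
(4*(-26))*o(M) = (4*(-26))*(4*7) = -104*28 = -2912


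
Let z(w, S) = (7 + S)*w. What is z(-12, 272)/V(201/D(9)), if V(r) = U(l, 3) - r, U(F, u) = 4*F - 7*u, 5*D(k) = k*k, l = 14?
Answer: -45198/305 ≈ -148.19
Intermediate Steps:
D(k) = k²/5 (D(k) = (k*k)/5 = k²/5)
U(F, u) = -7*u + 4*F
V(r) = 35 - r (V(r) = (-7*3 + 4*14) - r = (-21 + 56) - r = 35 - r)
z(w, S) = w*(7 + S)
z(-12, 272)/V(201/D(9)) = (-12*(7 + 272))/(35 - 201/((⅕)*9²)) = (-12*279)/(35 - 201/((⅕)*81)) = -3348/(35 - 201/81/5) = -3348/(35 - 201*5/81) = -3348/(35 - 1*335/27) = -3348/(35 - 335/27) = -3348/610/27 = -3348*27/610 = -45198/305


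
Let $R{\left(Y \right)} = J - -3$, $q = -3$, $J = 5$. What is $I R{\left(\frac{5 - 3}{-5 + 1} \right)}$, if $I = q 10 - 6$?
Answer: $-288$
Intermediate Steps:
$I = -36$ ($I = \left(-3\right) 10 - 6 = -30 - 6 = -36$)
$R{\left(Y \right)} = 8$ ($R{\left(Y \right)} = 5 - -3 = 5 + 3 = 8$)
$I R{\left(\frac{5 - 3}{-5 + 1} \right)} = \left(-36\right) 8 = -288$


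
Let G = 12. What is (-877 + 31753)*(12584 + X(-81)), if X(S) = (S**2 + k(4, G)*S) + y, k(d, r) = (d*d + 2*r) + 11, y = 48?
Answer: 465054312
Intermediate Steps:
k(d, r) = 11 + d**2 + 2*r (k(d, r) = (d**2 + 2*r) + 11 = 11 + d**2 + 2*r)
X(S) = 48 + S**2 + 51*S (X(S) = (S**2 + (11 + 4**2 + 2*12)*S) + 48 = (S**2 + (11 + 16 + 24)*S) + 48 = (S**2 + 51*S) + 48 = 48 + S**2 + 51*S)
(-877 + 31753)*(12584 + X(-81)) = (-877 + 31753)*(12584 + (48 + (-81)**2 + 51*(-81))) = 30876*(12584 + (48 + 6561 - 4131)) = 30876*(12584 + 2478) = 30876*15062 = 465054312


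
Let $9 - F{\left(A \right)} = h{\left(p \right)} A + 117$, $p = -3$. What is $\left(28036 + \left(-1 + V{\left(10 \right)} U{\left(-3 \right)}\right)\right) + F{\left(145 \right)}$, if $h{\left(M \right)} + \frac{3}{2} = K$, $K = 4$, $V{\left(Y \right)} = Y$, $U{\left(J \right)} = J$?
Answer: $\frac{55069}{2} \approx 27535.0$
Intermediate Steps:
$h{\left(M \right)} = \frac{5}{2}$ ($h{\left(M \right)} = - \frac{3}{2} + 4 = \frac{5}{2}$)
$F{\left(A \right)} = -108 - \frac{5 A}{2}$ ($F{\left(A \right)} = 9 - \left(\frac{5 A}{2} + 117\right) = 9 - \left(117 + \frac{5 A}{2}\right) = -108 - \frac{5 A}{2}$)
$\left(28036 + \left(-1 + V{\left(10 \right)} U{\left(-3 \right)}\right)\right) + F{\left(145 \right)} = \left(28036 + \left(-1 + 10 \left(-3\right)\right)\right) - \frac{941}{2} = \left(28036 - 31\right) - \frac{941}{2} = 28005 - \frac{941}{2} = \frac{55069}{2}$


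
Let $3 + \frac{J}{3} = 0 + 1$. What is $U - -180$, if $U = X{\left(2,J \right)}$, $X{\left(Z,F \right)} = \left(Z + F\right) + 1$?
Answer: $177$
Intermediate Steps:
$J = -6$ ($J = -9 + 3 \left(0 + 1\right) = -9 + 3 \cdot 1 = -9 + 3 = -6$)
$X{\left(Z,F \right)} = 1 + F + Z$ ($X{\left(Z,F \right)} = \left(F + Z\right) + 1 = 1 + F + Z$)
$U = -3$ ($U = 1 - 6 + 2 = -3$)
$U - -180 = -3 - -180 = -3 + 180 = 177$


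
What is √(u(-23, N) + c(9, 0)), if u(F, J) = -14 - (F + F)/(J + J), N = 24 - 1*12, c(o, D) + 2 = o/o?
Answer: I*√471/6 ≈ 3.6171*I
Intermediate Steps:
c(o, D) = -1 (c(o, D) = -2 + o/o = -2 + 1 = -1)
N = 12 (N = 24 - 12 = 12)
u(F, J) = -14 - F/J (u(F, J) = -14 - 2*F/(2*J) = -14 - 2*F*1/(2*J) = -14 - F/J)
√(u(-23, N) + c(9, 0)) = √((-14 - 1*(-23)/12) - 1) = √((-14 - 1*(-23)*1/12) - 1) = √((-14 + 23/12) - 1) = √(-145/12 - 1) = √(-157/12) = I*√471/6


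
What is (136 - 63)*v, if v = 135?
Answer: 9855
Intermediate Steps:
(136 - 63)*v = (136 - 63)*135 = 73*135 = 9855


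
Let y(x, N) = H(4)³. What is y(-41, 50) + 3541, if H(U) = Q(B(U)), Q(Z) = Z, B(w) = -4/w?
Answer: 3540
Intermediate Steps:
H(U) = -4/U
y(x, N) = -1 (y(x, N) = (-4/4)³ = (-4*¼)³ = (-1)³ = -1)
y(-41, 50) + 3541 = -1 + 3541 = 3540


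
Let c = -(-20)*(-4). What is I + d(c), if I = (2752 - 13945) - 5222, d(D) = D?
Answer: -16495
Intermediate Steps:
c = -80 (c = -5*16 = -80)
I = -16415 (I = -11193 - 5222 = -16415)
I + d(c) = -16415 - 80 = -16495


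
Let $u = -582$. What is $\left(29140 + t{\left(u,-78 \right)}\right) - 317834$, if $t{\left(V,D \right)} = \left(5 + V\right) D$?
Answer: $-243688$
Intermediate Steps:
$t{\left(V,D \right)} = D \left(5 + V\right)$
$\left(29140 + t{\left(u,-78 \right)}\right) - 317834 = \left(29140 - 78 \left(5 - 582\right)\right) - 317834 = \left(29140 - -45006\right) - 317834 = \left(29140 + 45006\right) - 317834 = 74146 - 317834 = -243688$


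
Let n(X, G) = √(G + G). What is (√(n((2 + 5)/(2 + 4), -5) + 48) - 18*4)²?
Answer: (72 - √(48 + I*√10))² ≈ 4233.8 - 29.68*I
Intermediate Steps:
n(X, G) = √2*√G (n(X, G) = √(2*G) = √2*√G)
(√(n((2 + 5)/(2 + 4), -5) + 48) - 18*4)² = (√(√2*√(-5) + 48) - 18*4)² = (√(√2*(I*√5) + 48) - 72)² = (√(I*√10 + 48) - 72)² = (√(48 + I*√10) - 72)² = (-72 + √(48 + I*√10))²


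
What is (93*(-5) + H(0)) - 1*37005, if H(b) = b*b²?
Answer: -37470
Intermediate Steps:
H(b) = b³
(93*(-5) + H(0)) - 1*37005 = (93*(-5) + 0³) - 1*37005 = (-465 + 0) - 37005 = -465 - 37005 = -37470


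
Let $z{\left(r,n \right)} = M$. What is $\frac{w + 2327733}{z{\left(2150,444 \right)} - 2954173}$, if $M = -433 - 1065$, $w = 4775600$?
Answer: $- \frac{7103333}{2955671} \approx -2.4033$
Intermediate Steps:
$M = -1498$
$z{\left(r,n \right)} = -1498$
$\frac{w + 2327733}{z{\left(2150,444 \right)} - 2954173} = \frac{4775600 + 2327733}{-1498 - 2954173} = \frac{7103333}{-2955671} = 7103333 \left(- \frac{1}{2955671}\right) = - \frac{7103333}{2955671}$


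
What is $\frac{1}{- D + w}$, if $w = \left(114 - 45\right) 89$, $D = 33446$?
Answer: $- \frac{1}{27305} \approx -3.6623 \cdot 10^{-5}$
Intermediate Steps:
$w = 6141$ ($w = 69 \cdot 89 = 6141$)
$\frac{1}{- D + w} = \frac{1}{\left(-1\right) 33446 + 6141} = \frac{1}{-33446 + 6141} = \frac{1}{-27305} = - \frac{1}{27305}$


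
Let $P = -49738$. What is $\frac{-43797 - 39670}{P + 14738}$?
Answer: $\frac{83467}{35000} \approx 2.3848$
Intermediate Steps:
$\frac{-43797 - 39670}{P + 14738} = \frac{-43797 - 39670}{-49738 + 14738} = - \frac{83467}{-35000} = \left(-83467\right) \left(- \frac{1}{35000}\right) = \frac{83467}{35000}$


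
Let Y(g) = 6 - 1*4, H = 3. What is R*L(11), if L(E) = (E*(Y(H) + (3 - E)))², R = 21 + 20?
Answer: 178596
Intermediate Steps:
R = 41
Y(g) = 2 (Y(g) = 6 - 4 = 2)
L(E) = E²*(5 - E)² (L(E) = (E*(2 + (3 - E)))² = (E*(5 - E))² = E²*(5 - E)²)
R*L(11) = 41*(11²*(5 - 1*11)²) = 41*(121*(5 - 11)²) = 41*(121*(-6)²) = 41*(121*36) = 41*4356 = 178596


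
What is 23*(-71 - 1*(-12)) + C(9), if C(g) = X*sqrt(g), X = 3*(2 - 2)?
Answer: -1357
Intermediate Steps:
X = 0 (X = 3*0 = 0)
C(g) = 0 (C(g) = 0*sqrt(g) = 0)
23*(-71 - 1*(-12)) + C(9) = 23*(-71 - 1*(-12)) + 0 = 23*(-71 + 12) + 0 = 23*(-59) + 0 = -1357 + 0 = -1357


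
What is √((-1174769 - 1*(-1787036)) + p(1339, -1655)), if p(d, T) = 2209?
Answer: 2*√153619 ≈ 783.88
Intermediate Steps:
√((-1174769 - 1*(-1787036)) + p(1339, -1655)) = √((-1174769 - 1*(-1787036)) + 2209) = √((-1174769 + 1787036) + 2209) = √(612267 + 2209) = √614476 = 2*√153619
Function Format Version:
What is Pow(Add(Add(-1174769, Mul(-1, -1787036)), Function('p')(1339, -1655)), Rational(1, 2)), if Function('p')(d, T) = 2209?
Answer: Mul(2, Pow(153619, Rational(1, 2))) ≈ 783.88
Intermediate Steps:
Pow(Add(Add(-1174769, Mul(-1, -1787036)), Function('p')(1339, -1655)), Rational(1, 2)) = Pow(Add(Add(-1174769, Mul(-1, -1787036)), 2209), Rational(1, 2)) = Pow(Add(Add(-1174769, 1787036), 2209), Rational(1, 2)) = Pow(Add(612267, 2209), Rational(1, 2)) = Pow(614476, Rational(1, 2)) = Mul(2, Pow(153619, Rational(1, 2)))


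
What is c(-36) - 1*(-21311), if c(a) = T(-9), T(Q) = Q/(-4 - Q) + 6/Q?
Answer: 319628/15 ≈ 21309.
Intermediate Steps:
T(Q) = 6/Q + Q/(-4 - Q)
c(a) = -37/15 (c(a) = (24 - 1*(-9)² + 6*(-9))/((-9)*(4 - 9)) = -⅑*(24 - 1*81 - 54)/(-5) = -⅑*(-⅕)*(24 - 81 - 54) = -⅑*(-⅕)*(-111) = -37/15)
c(-36) - 1*(-21311) = -37/15 - 1*(-21311) = -37/15 + 21311 = 319628/15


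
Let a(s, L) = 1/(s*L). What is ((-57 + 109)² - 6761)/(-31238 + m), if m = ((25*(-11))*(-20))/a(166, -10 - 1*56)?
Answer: 4057/60289238 ≈ 6.7292e-5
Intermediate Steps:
a(s, L) = 1/(L*s)
m = -60258000 (m = ((25*(-11))*(-20))/((1/(-10 - 1*56*166))) = (-275*(-20))/(((1/166)/(-10 - 56))) = 5500/(((1/166)/(-66))) = 5500/((-1/66*1/166)) = 5500/(-1/10956) = 5500*(-10956) = -60258000)
((-57 + 109)² - 6761)/(-31238 + m) = ((-57 + 109)² - 6761)/(-31238 - 60258000) = (52² - 6761)/(-60289238) = (2704 - 6761)*(-1/60289238) = -4057*(-1/60289238) = 4057/60289238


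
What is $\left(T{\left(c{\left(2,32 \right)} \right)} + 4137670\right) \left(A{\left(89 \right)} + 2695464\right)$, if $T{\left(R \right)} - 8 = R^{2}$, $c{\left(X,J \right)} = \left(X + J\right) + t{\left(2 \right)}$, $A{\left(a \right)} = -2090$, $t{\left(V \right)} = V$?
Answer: $11147804958276$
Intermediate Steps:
$c{\left(X,J \right)} = 2 + J + X$ ($c{\left(X,J \right)} = \left(X + J\right) + 2 = \left(J + X\right) + 2 = 2 + J + X$)
$T{\left(R \right)} = 8 + R^{2}$
$\left(T{\left(c{\left(2,32 \right)} \right)} + 4137670\right) \left(A{\left(89 \right)} + 2695464\right) = \left(\left(8 + \left(2 + 32 + 2\right)^{2}\right) + 4137670\right) \left(-2090 + 2695464\right) = \left(\left(8 + 36^{2}\right) + 4137670\right) 2693374 = \left(\left(8 + 1296\right) + 4137670\right) 2693374 = \left(1304 + 4137670\right) 2693374 = 4138974 \cdot 2693374 = 11147804958276$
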